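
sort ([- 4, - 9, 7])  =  [ - 9, - 4,7]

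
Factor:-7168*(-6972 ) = 2^12*3^1*7^2 * 83^1 = 49975296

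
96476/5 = 96476/5 = 19295.20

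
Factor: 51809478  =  2^1*3^1* 7^1* 23^1*53633^1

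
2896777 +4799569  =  7696346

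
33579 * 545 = 18300555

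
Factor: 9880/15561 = 2^3*3^(-2)*5^1*7^( - 1 )= 40/63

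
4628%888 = 188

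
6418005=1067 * 6015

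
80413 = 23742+56671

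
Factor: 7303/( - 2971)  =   - 67^1* 109^1*2971^( - 1)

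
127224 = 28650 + 98574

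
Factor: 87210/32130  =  19/7 = 7^(-1 )*19^1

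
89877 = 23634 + 66243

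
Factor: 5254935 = 3^1*5^1 * 7^1*50047^1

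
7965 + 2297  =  10262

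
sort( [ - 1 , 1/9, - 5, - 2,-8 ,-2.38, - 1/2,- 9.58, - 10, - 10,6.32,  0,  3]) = [ - 10 , - 10, - 9.58, - 8, - 5,-2.38 , - 2,-1, - 1/2,  0, 1/9, 3  ,  6.32 ]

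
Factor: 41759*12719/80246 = 531132721/80246 =2^( - 1)*7^1*23^1*79^1*40123^(-1 )*41759^1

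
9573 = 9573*1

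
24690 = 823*30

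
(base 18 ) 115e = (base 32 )63k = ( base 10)6260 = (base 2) 1100001110100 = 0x1874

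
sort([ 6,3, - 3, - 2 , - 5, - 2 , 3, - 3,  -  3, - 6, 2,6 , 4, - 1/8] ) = [ - 6, - 5, - 3 , -3, - 3, - 2, - 2, - 1/8,2, 3,  3,  4,6 , 6]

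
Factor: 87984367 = 17^1*5175551^1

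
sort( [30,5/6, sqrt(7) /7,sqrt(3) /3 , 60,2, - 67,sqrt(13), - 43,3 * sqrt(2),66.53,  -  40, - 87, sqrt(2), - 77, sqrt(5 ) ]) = [ - 87, - 77,-67,- 43,- 40 , sqrt(7 ) /7, sqrt( 3 ) /3,5/6,sqrt( 2),2, sqrt(5 ), sqrt(13 ),3 * sqrt(2),30,60,66.53]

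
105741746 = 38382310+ 67359436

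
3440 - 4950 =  - 1510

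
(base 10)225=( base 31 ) 78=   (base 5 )1400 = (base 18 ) c9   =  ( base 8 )341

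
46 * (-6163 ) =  - 283498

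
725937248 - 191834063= 534103185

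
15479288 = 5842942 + 9636346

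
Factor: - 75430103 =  - 7^1*743^1*14503^1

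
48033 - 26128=21905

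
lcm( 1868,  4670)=9340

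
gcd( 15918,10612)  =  5306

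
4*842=3368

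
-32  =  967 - 999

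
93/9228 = 31/3076 = 0.01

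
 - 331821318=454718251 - 786539569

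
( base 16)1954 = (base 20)g44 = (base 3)22220011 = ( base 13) 2c4a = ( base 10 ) 6484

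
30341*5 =151705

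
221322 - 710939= -489617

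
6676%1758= 1402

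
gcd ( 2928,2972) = 4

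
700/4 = 175 = 175.00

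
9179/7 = 1311 + 2/7 = 1311.29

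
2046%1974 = 72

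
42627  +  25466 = 68093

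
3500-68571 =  - 65071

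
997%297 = 106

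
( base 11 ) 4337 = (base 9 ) 7763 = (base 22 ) bi7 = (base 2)1011001011111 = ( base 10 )5727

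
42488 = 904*47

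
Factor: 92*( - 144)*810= - 2^7 * 3^6*5^1*23^1 = - 10730880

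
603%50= 3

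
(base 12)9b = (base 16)77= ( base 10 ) 119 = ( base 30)3T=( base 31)3Q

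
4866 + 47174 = 52040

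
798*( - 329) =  - 262542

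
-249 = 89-338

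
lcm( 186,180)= 5580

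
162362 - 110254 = 52108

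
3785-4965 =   -  1180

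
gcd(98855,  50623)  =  1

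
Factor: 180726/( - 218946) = - 331/401 =- 331^1*401^ ( - 1)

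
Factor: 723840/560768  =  435/337 = 3^1*5^1*29^1*337^( - 1 )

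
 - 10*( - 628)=6280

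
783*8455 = 6620265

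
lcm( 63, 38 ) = 2394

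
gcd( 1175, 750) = 25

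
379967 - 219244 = 160723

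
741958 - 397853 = 344105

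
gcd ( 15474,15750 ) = 6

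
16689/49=16689/49 =340.59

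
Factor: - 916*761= -2^2*229^1 * 761^1 = - 697076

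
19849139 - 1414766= 18434373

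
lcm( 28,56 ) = 56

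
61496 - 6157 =55339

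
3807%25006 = 3807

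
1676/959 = 1 + 717/959 = 1.75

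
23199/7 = 23199/7 = 3314.14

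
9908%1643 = 50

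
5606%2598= 410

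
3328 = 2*1664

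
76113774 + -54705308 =21408466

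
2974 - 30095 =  - 27121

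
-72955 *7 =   -  510685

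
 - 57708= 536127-593835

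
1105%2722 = 1105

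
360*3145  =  1132200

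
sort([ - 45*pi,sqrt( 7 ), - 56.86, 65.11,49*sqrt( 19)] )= [ - 45*pi,-56.86,  sqrt(7),  65.11,49 * sqrt(19 )] 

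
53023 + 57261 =110284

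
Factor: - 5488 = - 2^4*7^3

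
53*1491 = 79023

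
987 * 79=77973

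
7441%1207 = 199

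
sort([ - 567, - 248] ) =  [ - 567, - 248 ] 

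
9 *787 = 7083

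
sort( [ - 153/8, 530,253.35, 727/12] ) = [ - 153/8,727/12,253.35,530] 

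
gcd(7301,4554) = 1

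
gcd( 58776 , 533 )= 1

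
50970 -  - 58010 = 108980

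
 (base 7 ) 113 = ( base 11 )54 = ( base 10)59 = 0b111011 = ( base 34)1p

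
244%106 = 32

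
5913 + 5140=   11053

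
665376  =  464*1434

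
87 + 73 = 160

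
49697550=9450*5259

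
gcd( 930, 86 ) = 2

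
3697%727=62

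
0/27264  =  0 = 0.00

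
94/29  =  94/29=3.24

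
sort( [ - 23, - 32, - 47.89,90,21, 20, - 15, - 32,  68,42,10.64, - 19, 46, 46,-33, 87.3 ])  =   [ - 47.89,  -  33 , - 32, - 32, - 23, - 19, - 15,10.64,20, 21, 42,46,46, 68,87.3, 90] 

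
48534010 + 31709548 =80243558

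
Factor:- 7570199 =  - 7^1*13^1*41^1*2029^1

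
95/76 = 5/4 = 1.25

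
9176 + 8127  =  17303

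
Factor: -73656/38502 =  - 44/23 = - 2^2*11^1  *23^( - 1)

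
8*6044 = 48352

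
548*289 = 158372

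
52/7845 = 52/7845 = 0.01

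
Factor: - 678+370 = -308=   -2^2*7^1*11^1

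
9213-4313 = 4900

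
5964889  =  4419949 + 1544940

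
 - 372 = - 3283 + 2911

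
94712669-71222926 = 23489743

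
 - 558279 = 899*( - 621 ) 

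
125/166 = 125/166 = 0.75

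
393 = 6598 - 6205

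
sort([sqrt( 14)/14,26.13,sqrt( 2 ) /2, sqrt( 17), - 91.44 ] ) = [ - 91.44 , sqrt( 14)/14,  sqrt( 2)/2, sqrt(17), 26.13] 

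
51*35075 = 1788825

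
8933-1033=7900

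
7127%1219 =1032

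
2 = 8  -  6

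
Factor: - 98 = -2^1* 7^2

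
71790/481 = 149  +  121/481 =149.25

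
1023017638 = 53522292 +969495346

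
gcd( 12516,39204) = 12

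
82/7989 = 82/7989  =  0.01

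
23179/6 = 3863  +  1/6 = 3863.17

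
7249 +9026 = 16275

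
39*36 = 1404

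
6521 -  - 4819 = 11340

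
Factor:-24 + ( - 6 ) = -2^1*3^1*5^1 = - 30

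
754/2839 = 754/2839 = 0.27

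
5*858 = 4290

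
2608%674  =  586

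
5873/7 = 839 = 839.00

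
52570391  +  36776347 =89346738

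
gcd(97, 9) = 1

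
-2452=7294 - 9746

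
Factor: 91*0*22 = 0 = 0^1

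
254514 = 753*338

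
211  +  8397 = 8608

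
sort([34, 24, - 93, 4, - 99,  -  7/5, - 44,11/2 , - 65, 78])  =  [ - 99,-93 , - 65, -44, - 7/5,4 , 11/2 , 24 , 34, 78]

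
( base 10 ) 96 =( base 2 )1100000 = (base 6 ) 240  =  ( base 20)4g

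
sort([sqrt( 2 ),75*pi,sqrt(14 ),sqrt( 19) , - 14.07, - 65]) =[ - 65, - 14.07,sqrt( 2),sqrt( 14 ),  sqrt (19),75*pi ] 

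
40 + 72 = 112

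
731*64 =46784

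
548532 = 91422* 6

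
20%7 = 6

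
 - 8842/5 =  - 8842/5 = - 1768.40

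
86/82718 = 43/41359 = 0.00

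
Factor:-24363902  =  -2^1*12181951^1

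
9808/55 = 9808/55 = 178.33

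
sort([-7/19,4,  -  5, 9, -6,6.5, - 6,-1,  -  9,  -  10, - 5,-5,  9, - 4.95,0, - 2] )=[ - 10,-9,-6,  -  6,-5,-5,-5, - 4.95 , - 2,-1,-7/19, 0, 4, 6.5,  9,9]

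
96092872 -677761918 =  - 581669046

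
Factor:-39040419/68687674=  - 2^ (-1) *3^1*211^(-1 ) * 607^1 *1949^1*14797^( - 1) =- 3549129/6244334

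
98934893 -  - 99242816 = 198177709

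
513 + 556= 1069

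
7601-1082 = 6519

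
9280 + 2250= 11530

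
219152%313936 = 219152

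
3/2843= 3/2843  =  0.00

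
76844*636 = 48872784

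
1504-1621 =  - 117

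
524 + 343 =867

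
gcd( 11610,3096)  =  774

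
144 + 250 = 394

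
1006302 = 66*15247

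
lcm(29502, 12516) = 413028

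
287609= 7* 41087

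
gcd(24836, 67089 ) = 1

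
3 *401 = 1203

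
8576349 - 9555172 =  - 978823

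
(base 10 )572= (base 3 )210012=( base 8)1074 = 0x23C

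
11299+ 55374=66673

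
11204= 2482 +8722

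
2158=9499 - 7341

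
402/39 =134/13 = 10.31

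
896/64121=896/64121 =0.01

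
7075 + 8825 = 15900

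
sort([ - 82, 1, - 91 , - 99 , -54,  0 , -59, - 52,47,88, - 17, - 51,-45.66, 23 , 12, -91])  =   [-99 , - 91 , - 91, - 82 , - 59,  -  54 , - 52,-51, - 45.66 ,-17,0 , 1, 12,  23,47, 88 ]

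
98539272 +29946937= 128486209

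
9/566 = 9/566 = 0.02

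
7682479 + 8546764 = 16229243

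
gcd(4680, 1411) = 1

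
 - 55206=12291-67497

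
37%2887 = 37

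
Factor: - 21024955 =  - 5^1*7^1*521^1 * 1153^1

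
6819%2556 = 1707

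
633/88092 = 211/29364 = 0.01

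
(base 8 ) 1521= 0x351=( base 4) 31101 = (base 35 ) o9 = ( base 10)849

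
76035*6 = 456210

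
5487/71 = 77+20/71 = 77.28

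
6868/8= 858+1/2  =  858.50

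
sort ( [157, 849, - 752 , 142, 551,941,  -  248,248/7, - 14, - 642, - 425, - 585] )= [ - 752, - 642, - 585 ,-425,  -  248, - 14  ,  248/7,142 , 157,551 , 849, 941 ] 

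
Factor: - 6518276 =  - 2^2*17^1*95857^1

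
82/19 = 4 + 6/19=4.32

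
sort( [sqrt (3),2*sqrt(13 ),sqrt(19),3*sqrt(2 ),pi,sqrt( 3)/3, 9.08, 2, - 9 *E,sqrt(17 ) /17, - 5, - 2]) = [ - 9*E, - 5,-2, sqrt ( 17 ) /17,  sqrt(3)/3,sqrt( 3), 2,  pi,3*sqrt(2), sqrt( 19),2 *sqrt( 13 ),9.08 ]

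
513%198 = 117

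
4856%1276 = 1028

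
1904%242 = 210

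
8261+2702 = 10963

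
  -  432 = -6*72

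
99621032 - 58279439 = 41341593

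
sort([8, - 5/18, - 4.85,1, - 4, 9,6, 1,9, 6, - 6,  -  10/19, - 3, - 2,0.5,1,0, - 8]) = [-8, - 6, - 4.85 ,-4, - 3, - 2, - 10/19, - 5/18,0,0.5,1,1,1,  6,6,8,9,9] 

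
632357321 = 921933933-289576612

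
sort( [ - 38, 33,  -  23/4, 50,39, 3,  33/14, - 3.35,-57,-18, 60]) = [ - 57, - 38,-18,  -  23/4 , - 3.35,  33/14,  3,33,39,50, 60]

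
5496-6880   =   - 1384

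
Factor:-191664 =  - 2^4*3^2*11^3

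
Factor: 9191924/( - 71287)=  - 2^2*7^1*71287^( - 1)*328283^1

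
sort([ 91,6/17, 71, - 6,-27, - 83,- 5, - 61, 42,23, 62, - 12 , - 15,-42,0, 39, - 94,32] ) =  [  -  94,-83,-61, - 42,-27,  -  15,  -  12, - 6, - 5 , 0,6/17, 23 , 32 , 39,42,  62,71,  91 ]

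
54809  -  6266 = 48543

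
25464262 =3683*6914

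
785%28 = 1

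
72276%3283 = 50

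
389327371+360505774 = 749833145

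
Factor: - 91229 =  - 91229^1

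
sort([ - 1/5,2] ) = [ - 1/5, 2]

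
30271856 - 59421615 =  - 29149759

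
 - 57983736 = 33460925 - 91444661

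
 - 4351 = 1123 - 5474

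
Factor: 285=3^1*5^1 * 19^1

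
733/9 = 733/9 = 81.44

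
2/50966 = 1/25483 = 0.00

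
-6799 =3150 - 9949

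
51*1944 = 99144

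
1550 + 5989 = 7539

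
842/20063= 842/20063  =  0.04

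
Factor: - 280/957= - 2^3*3^( - 1 ) *5^1*7^1 *11^( - 1 )*29^(- 1)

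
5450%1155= 830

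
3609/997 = 3609/997= 3.62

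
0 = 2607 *0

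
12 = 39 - 27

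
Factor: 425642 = 2^1*7^1*30403^1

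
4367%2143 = 81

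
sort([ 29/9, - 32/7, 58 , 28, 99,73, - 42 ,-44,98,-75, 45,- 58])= [-75, - 58, - 44, - 42, - 32/7, 29/9, 28, 45, 58,  73,98,99 ] 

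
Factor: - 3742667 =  -3742667^1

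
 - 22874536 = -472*48463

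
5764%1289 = 608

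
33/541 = 33/541 = 0.06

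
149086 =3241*46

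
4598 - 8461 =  - 3863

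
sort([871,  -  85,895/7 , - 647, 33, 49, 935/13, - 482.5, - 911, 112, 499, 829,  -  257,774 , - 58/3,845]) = [ - 911 , - 647, - 482.5, - 257, - 85, - 58/3 , 33, 49, 935/13,112, 895/7, 499, 774, 829, 845,871]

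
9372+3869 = 13241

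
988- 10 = 978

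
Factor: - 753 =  - 3^1*251^1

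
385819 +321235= 707054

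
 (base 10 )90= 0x5A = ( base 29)33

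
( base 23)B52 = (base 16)1730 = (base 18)105E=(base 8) 13460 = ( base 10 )5936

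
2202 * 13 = 28626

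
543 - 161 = 382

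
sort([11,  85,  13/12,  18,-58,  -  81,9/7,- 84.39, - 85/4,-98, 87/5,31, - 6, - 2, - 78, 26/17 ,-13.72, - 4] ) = [ - 98 , - 84.39, - 81, - 78, - 58,-85/4, - 13.72 ,-6, - 4, - 2,13/12, 9/7,  26/17, 11, 87/5 , 18,31,85] 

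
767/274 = 2 + 219/274=2.80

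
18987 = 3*6329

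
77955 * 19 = 1481145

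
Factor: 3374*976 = 2^5*7^1*61^1*241^1 = 3293024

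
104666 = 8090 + 96576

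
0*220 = 0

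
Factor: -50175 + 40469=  - 2^1*23^1*211^1 = - 9706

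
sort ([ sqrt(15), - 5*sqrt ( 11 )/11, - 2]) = [ - 2, - 5 * sqrt( 11 )/11,sqrt(15)]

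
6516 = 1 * 6516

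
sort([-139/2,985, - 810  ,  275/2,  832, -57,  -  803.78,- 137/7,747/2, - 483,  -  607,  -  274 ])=[  -  810, - 803.78, - 607, - 483, - 274,-139/2,- 57, - 137/7, 275/2,747/2, 832,985]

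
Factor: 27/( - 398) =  - 2^( - 1)*3^3*199^ (  -  1)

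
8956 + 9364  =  18320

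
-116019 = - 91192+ - 24827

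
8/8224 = 1/1028   =  0.00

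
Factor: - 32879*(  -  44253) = 3^3*7^2*11^2*61^1*149^1 = 1454994387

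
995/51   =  995/51 = 19.51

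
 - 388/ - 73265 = 388/73265=0.01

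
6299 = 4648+1651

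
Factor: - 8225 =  - 5^2*7^1 * 47^1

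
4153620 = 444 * 9355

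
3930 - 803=3127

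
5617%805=787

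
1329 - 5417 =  - 4088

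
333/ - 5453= -1 + 5120/5453 = - 0.06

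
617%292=33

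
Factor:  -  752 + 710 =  - 2^1*3^1*7^1 = -  42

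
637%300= 37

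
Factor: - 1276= - 2^2*11^1*29^1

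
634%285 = 64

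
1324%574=176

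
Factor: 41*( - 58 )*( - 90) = 2^2*3^2*5^1*29^1 *41^1 = 214020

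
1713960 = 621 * 2760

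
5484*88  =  482592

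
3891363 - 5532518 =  - 1641155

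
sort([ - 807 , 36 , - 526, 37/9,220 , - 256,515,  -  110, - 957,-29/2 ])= [ - 957, - 807, - 526, - 256, - 110, - 29/2, 37/9, 36,220,515] 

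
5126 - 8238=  - 3112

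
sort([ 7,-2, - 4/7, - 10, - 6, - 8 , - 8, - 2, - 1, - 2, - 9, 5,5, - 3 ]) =[ - 10, - 9, - 8,-8 , -6, - 3 , - 2, - 2, - 2,-1, - 4/7, 5,5 , 7] 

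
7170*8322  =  59668740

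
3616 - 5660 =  - 2044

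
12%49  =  12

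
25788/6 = 4298 = 4298.00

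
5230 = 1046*5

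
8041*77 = 619157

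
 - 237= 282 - 519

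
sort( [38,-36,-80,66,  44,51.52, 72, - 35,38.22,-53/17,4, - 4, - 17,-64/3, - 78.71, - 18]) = [-80, - 78.71, - 36,-35, - 64/3, - 18,-17, - 4, - 53/17, 4,  38, 38.22,44,  51.52,  66,72]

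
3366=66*51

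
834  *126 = 105084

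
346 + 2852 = 3198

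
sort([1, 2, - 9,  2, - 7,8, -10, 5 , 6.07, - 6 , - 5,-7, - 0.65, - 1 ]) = [ - 10,  -  9, - 7, - 7, - 6, - 5, - 1, - 0.65, 1,2,  2 , 5, 6.07,8]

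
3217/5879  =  3217/5879 = 0.55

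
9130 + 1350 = 10480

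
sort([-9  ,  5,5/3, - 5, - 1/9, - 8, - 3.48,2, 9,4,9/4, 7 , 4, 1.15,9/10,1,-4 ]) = [ - 9,  -  8,  -  5, - 4,-3.48, - 1/9,9/10  ,  1,1.15,5/3, 2, 9/4,4,4,5,7,9] 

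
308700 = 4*77175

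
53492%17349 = 1445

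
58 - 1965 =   -  1907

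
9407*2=18814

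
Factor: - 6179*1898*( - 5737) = 67282055854=2^1*13^1*37^1*73^1 * 167^1*5737^1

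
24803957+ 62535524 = 87339481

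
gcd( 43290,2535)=195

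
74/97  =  74/97 = 0.76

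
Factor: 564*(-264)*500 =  - 2^7*3^2  *  5^3*11^1 * 47^1 = -74448000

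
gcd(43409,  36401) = 1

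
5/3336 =5/3336 = 0.00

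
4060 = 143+3917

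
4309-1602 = 2707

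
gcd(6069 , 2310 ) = 21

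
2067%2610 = 2067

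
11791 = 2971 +8820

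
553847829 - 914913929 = -361066100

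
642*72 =46224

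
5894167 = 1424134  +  4470033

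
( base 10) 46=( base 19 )28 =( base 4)232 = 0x2E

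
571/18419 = 571/18419 = 0.03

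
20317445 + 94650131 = 114967576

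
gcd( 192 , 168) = 24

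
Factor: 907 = 907^1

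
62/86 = 31/43 =0.72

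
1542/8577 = 514/2859  =  0.18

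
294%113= 68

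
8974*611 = 5483114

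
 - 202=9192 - 9394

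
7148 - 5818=1330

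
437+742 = 1179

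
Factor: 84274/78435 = 2^1*3^( - 3 )*5^ ( - 1)*7^(-1 )*29^1* 83^( - 1 )*1453^1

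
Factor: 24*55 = 2^3*3^1 * 5^1 * 11^1 = 1320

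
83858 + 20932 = 104790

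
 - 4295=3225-7520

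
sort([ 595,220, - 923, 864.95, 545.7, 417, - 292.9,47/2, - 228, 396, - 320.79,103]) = [ - 923, - 320.79 , - 292.9, - 228, 47/2,103,220 , 396, 417,545.7,595 , 864.95]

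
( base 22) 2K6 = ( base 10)1414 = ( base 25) 26E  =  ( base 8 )2606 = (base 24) 2AM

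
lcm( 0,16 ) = 0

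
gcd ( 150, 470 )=10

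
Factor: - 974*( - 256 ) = 249344 = 2^9*487^1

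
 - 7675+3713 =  - 3962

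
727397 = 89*8173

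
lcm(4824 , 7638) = 91656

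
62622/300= 208 + 37/50 = 208.74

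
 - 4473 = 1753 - 6226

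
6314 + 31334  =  37648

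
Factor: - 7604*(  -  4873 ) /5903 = 2^2*11^1*443^1*1901^1*5903^(-1) = 37054292/5903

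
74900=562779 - 487879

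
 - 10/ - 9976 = 5/4988 = 0.00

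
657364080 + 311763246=969127326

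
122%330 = 122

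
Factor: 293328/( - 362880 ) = -2^(-3)*3^( - 1 )*5^( - 1)*97^1=-97/120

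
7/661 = 7/661 = 0.01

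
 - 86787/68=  - 1277 + 49/68 = - 1276.28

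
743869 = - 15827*( - 47 ) 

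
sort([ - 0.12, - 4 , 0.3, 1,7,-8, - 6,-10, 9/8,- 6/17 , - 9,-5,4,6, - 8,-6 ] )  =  [ - 10, - 9,-8,  -  8 ,-6, - 6, - 5, - 4, - 6/17, - 0.12,0.3, 1,9/8,4, 6,7 ] 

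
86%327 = 86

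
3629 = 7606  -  3977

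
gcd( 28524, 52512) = 12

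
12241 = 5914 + 6327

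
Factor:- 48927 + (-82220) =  - 313^1*419^1 = - 131147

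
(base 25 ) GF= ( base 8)637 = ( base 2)110011111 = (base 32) CV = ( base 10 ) 415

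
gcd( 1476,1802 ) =2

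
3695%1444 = 807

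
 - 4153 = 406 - 4559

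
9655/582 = 16 + 343/582  =  16.59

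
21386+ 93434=114820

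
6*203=1218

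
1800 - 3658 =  - 1858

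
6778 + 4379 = 11157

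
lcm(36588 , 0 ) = 0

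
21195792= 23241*912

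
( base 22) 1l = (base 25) 1I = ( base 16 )2b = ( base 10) 43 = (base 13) 34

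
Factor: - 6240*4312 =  - 2^8*3^1* 5^1*7^2*11^1*13^1 = -  26906880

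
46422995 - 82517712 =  - 36094717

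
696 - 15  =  681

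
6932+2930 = 9862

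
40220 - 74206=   -33986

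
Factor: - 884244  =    -  2^2*3^1*31^1  *  2377^1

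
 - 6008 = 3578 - 9586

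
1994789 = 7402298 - 5407509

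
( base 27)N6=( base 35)HW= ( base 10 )627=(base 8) 1163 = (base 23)146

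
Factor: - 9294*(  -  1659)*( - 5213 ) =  - 80377922898 = - 2^1 * 3^2*7^1* 13^1*79^1 * 401^1 *1549^1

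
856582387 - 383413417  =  473168970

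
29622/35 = 846 + 12/35=846.34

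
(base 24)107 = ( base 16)247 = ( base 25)n8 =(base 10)583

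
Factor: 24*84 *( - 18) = - 36288=-2^6 * 3^4*7^1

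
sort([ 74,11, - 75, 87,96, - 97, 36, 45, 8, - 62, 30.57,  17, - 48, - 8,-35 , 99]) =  [ - 97, - 75, - 62, - 48, - 35, - 8, 8, 11,  17,30.57, 36,45,74 , 87, 96, 99]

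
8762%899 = 671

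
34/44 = 17/22 = 0.77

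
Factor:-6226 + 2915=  - 7^1*11^1*43^1 =-3311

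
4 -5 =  - 1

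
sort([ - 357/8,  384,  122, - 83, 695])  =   [ - 83,  -  357/8, 122,384,  695 ]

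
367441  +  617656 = 985097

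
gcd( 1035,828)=207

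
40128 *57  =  2287296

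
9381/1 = 9381 = 9381.00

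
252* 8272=2084544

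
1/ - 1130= - 1/1130   =  -0.00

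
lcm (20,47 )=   940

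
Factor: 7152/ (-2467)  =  - 2^4*3^1*149^1*2467^ ( - 1 ) 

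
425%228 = 197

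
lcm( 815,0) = 0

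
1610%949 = 661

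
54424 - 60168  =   - 5744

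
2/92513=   2/92513 = 0.00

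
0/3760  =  0 =0.00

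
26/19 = 1 + 7/19 = 1.37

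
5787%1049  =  542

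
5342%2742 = 2600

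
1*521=521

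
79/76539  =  79/76539=0.00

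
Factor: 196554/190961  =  246/239 = 2^1*3^1*41^1*239^(-1) 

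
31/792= 31/792 =0.04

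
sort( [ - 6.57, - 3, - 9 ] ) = [ - 9, - 6.57, - 3 ]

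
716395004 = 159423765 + 556971239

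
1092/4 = 273 = 273.00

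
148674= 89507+59167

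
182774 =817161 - 634387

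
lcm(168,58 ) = 4872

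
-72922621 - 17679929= -90602550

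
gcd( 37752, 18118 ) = 2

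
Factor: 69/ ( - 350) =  - 2^(  -  1 )*3^1*5^(-2)*7^( -1)*23^1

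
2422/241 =10 + 12/241 = 10.05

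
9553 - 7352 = 2201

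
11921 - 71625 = - 59704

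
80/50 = 8/5 = 1.60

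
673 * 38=25574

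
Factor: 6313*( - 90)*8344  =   - 2^4*3^2 * 5^1*7^1*59^1*107^1*149^1 = - 4740810480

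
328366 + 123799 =452165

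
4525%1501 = 22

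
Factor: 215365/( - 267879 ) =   -  3^( - 1)*5^1*19^1*2267^1*89293^( - 1) 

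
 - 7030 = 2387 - 9417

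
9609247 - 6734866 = 2874381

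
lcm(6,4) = 12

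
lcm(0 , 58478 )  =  0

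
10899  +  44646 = 55545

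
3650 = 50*73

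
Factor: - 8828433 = - 3^5*47^1 * 773^1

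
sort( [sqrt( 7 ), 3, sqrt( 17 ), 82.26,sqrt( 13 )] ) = [sqrt( 7) , 3,sqrt(13 ),sqrt( 17 ) , 82.26 ]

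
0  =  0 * 93249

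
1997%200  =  197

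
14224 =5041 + 9183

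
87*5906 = 513822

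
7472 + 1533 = 9005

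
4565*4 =18260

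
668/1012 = 167/253 = 0.66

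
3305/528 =3305/528 = 6.26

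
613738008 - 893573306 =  - 279835298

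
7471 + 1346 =8817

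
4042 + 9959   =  14001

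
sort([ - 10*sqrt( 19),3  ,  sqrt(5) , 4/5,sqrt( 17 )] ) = [ -10*sqrt( 19 ),4/5,  sqrt( 5 ),3,sqrt( 17 )] 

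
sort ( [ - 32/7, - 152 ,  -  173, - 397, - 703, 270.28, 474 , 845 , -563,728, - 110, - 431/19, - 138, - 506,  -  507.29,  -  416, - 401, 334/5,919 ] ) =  [ - 703,-563 ,  -  507.29, - 506 , - 416, - 401,  -  397, - 173, - 152,  -  138 ,- 110, - 431/19, - 32/7, 334/5,  270.28 , 474, 728,845,919] 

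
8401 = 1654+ 6747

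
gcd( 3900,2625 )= 75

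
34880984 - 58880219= - 23999235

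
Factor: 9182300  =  2^2*5^2*91823^1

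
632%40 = 32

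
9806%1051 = 347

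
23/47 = 23/47 = 0.49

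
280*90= 25200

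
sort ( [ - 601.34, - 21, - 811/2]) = [ - 601.34, - 811/2,  -  21 ] 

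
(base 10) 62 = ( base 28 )26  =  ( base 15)42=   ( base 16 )3e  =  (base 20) 32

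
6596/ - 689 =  - 6596/689 =- 9.57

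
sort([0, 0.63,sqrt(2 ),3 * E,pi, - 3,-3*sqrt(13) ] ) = [-3  *sqrt(13),-3, 0, 0.63,sqrt(2 ),pi,3* E ] 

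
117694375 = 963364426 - 845670051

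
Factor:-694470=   -  2^1*3^1*5^1 * 7^1*3307^1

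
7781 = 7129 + 652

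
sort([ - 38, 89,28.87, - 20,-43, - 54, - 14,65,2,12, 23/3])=[ - 54, - 43, - 38,  -  20, - 14,2,  23/3,12, 28.87, 65,89]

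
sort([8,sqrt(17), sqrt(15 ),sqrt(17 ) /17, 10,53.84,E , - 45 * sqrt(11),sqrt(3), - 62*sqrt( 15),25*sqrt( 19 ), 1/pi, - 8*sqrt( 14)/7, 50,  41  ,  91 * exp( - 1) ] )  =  [ - 62*sqrt ( 15 ), - 45*sqrt(11 ), - 8*sqrt(14)/7,sqrt ( 17)/17, 1/pi, sqrt( 3),E, sqrt( 15),sqrt(17),8, 10,91 * exp( - 1), 41,50,53.84, 25*sqrt(19)]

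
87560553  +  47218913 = 134779466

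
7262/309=7262/309 = 23.50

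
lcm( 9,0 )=0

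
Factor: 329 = 7^1*47^1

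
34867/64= 544 + 51/64 = 544.80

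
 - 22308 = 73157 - 95465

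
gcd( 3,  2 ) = 1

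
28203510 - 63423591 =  - 35220081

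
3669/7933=3669/7933 = 0.46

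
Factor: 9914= 2^1 *4957^1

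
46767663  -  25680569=21087094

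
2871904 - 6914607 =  -4042703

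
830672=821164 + 9508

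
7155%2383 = 6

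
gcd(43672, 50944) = 8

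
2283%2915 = 2283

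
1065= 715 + 350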